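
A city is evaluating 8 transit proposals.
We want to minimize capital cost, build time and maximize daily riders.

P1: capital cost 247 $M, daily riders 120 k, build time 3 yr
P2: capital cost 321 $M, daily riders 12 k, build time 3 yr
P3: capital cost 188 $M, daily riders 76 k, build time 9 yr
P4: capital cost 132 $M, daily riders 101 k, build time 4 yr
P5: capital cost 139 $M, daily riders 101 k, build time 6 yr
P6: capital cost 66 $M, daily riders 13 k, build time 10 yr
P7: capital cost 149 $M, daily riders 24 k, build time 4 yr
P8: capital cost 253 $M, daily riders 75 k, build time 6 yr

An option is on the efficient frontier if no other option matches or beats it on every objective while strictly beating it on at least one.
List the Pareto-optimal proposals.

P1, P4, P6

P1: not dominated (best daily riders).
P2: dominated by P1 (capital cost 247≤321, daily riders 120≥12, build time 3≤3).
P3: dominated by P4 (capital cost 132≤188, daily riders 101≥76, build time 4≤9).
P4: not dominated.
P5: dominated by P4 (capital cost 132≤139, daily riders 101≥101, build time 4≤6).
P6: not dominated (best capital cost).
P7: dominated by P4 (capital cost 132≤149, daily riders 101≥24, build time 4≤4).
P8: dominated by P1 (capital cost 247≤253, daily riders 120≥75, build time 3≤6).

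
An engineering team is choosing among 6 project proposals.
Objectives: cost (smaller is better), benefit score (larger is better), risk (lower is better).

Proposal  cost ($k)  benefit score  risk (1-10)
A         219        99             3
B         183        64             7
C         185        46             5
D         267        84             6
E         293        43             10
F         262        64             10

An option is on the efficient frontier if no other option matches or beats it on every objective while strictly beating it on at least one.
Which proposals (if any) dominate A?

none

B: worse on benefit score (64 vs 99).
C: worse on benefit score (46 vs 99).
D: worse on cost (267 vs 219).
E: worse on cost (293 vs 219).
F: worse on cost (262 vs 219).
No option dominates A.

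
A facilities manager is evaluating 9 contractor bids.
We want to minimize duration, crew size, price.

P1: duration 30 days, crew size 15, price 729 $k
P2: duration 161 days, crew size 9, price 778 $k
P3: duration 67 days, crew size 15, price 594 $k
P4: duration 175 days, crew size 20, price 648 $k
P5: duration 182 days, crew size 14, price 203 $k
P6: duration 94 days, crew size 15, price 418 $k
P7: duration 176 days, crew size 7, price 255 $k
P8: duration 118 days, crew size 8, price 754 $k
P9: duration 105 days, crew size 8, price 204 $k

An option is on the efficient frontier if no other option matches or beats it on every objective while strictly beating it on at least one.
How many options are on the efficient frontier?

6

P1: not dominated (best duration).
P2: dominated by P8 (duration 118≤161, crew size 8≤9, price 754≤778).
P3: not dominated.
P4: dominated by P3 (duration 67≤175, crew size 15≤20, price 594≤648).
P5: not dominated (best price).
P6: not dominated.
P7: not dominated (best crew size).
P8: dominated by P9 (duration 105≤118, crew size 8≤8, price 204≤754).
P9: not dominated.
Pareto-optimal: P1, P3, P5, P6, P7, P9 → 6.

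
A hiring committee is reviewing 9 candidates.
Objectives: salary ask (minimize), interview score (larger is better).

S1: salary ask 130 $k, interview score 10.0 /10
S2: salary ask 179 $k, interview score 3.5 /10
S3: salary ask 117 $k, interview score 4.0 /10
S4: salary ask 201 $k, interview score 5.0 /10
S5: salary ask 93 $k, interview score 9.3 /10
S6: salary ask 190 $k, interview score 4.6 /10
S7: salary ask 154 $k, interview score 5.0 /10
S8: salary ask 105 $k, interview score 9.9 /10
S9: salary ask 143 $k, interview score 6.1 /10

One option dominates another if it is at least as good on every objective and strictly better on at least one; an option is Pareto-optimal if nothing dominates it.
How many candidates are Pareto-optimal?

3

S1: not dominated (best interview score).
S2: dominated by S1 (salary ask 130≤179, interview score 10.0≥3.5).
S3: dominated by S5 (salary ask 93≤117, interview score 9.3≥4.0).
S4: dominated by S1 (salary ask 130≤201, interview score 10.0≥5.0).
S5: not dominated (best salary ask).
S6: dominated by S1 (salary ask 130≤190, interview score 10.0≥4.6).
S7: dominated by S1 (salary ask 130≤154, interview score 10.0≥5.0).
S8: not dominated.
S9: dominated by S1 (salary ask 130≤143, interview score 10.0≥6.1).
Pareto-optimal: S1, S5, S8 → 3.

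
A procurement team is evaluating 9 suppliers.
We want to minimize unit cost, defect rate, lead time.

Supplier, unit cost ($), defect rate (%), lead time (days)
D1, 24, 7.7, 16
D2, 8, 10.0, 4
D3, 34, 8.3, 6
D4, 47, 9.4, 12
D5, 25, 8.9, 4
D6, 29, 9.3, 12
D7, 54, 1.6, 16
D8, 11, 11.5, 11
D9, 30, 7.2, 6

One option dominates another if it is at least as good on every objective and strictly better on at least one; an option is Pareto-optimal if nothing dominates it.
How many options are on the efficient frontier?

5

D1: not dominated.
D2: not dominated (best unit cost).
D3: dominated by D9 (unit cost 30≤34, defect rate 7.2≤8.3, lead time 6≤6).
D4: dominated by D3 (unit cost 34≤47, defect rate 8.3≤9.4, lead time 6≤12).
D5: not dominated.
D6: dominated by D5 (unit cost 25≤29, defect rate 8.9≤9.3, lead time 4≤12).
D7: not dominated (best defect rate).
D8: dominated by D2 (unit cost 8≤11, defect rate 10.0≤11.5, lead time 4≤11).
D9: not dominated.
Pareto-optimal: D1, D2, D5, D7, D9 → 5.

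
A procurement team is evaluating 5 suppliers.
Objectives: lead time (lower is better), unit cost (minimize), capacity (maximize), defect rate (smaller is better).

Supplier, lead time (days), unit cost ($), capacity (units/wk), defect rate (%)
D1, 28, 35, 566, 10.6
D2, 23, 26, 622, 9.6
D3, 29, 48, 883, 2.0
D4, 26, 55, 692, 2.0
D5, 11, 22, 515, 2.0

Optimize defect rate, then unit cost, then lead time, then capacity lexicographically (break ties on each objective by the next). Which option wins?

First minimize defect rate: best is 2.0, kept {D3, D4, D5}.
Then minimize unit cost: best is 22, kept {D5}.

D5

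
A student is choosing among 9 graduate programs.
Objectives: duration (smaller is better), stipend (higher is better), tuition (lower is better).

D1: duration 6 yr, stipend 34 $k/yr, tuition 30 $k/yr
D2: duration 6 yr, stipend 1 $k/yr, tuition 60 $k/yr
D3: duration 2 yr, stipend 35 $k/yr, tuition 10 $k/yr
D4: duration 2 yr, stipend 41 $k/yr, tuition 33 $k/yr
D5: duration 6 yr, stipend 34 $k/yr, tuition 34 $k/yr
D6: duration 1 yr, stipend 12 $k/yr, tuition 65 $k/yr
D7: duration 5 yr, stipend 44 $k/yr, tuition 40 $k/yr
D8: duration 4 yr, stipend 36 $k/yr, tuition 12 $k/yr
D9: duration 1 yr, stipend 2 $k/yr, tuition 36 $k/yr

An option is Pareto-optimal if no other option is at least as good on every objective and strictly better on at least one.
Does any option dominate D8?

D1: worse on duration (6 vs 4).
D2: worse on duration (6 vs 4).
D3: worse on stipend (35 vs 36).
D4: worse on tuition (33 vs 12).
D5: worse on duration (6 vs 4).
D6: worse on stipend (12 vs 36).
D7: worse on duration (5 vs 4).
D9: worse on stipend (2 vs 36).
No option is at least as good as D8 on every objective and strictly better on one.

No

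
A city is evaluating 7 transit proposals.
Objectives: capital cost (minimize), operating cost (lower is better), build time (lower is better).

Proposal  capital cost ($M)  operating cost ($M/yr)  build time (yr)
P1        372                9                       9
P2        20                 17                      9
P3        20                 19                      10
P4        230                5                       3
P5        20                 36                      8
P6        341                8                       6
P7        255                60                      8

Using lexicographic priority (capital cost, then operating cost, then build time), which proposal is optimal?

First minimize capital cost: best is 20, kept {P2, P3, P5}.
Then minimize operating cost: best is 17, kept {P2}.

P2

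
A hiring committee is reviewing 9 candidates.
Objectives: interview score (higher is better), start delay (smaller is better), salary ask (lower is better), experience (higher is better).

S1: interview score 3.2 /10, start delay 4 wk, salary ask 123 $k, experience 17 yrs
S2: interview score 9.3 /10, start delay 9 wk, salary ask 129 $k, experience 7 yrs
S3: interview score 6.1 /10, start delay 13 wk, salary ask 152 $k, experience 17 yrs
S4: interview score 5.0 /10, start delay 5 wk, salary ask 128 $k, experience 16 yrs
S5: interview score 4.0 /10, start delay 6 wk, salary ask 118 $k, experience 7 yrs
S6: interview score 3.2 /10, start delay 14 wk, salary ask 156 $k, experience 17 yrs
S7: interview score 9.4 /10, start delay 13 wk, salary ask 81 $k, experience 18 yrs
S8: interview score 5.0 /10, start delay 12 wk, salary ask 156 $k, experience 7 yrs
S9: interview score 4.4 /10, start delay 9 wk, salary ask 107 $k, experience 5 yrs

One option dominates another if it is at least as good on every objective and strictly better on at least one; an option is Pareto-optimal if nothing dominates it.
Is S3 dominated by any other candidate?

Yes

S7 vs S3: interview score 9.4≥6.1, start delay 13≤13, salary ask 81≤152, experience 18≥17 — S7 is at least as good on every objective and strictly better on at least one, so S7 dominates S3.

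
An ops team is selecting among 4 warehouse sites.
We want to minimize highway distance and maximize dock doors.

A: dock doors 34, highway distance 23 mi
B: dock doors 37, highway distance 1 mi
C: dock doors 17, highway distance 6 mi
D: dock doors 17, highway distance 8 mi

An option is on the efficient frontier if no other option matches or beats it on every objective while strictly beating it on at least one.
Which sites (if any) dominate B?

A: worse on dock doors (34 vs 37).
C: worse on dock doors (17 vs 37).
D: worse on dock doors (17 vs 37).
No option dominates B.

none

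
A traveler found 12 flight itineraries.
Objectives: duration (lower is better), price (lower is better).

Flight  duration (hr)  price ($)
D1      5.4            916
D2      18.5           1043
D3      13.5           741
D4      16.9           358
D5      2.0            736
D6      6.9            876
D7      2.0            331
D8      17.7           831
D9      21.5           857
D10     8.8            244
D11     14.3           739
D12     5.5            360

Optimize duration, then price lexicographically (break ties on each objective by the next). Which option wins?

D7

First minimize duration: best is 2.0, kept {D5, D7}.
Then minimize price: best is 331, kept {D7}.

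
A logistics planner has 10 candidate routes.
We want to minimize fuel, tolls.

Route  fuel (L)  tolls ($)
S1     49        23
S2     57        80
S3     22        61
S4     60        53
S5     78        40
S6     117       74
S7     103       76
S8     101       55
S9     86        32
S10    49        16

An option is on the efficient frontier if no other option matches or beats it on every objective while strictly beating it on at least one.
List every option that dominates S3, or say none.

none

S1: worse on fuel (49 vs 22).
S2: worse on fuel (57 vs 22).
S4: worse on fuel (60 vs 22).
S5: worse on fuel (78 vs 22).
S6: worse on fuel (117 vs 22).
S7: worse on fuel (103 vs 22).
S8: worse on fuel (101 vs 22).
S9: worse on fuel (86 vs 22).
S10: worse on fuel (49 vs 22).
No option dominates S3.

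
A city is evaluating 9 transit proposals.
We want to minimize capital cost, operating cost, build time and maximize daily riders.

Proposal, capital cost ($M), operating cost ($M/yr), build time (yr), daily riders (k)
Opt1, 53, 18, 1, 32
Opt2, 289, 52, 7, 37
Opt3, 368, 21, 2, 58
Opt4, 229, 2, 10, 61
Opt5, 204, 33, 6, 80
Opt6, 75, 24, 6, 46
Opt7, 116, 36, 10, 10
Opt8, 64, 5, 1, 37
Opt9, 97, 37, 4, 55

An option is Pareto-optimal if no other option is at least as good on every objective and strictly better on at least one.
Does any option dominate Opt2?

Yes

Opt5 vs Opt2: capital cost 204≤289, operating cost 33≤52, build time 6≤7, daily riders 80≥37 — Opt5 is at least as good on every objective and strictly better on at least one, so Opt5 dominates Opt2.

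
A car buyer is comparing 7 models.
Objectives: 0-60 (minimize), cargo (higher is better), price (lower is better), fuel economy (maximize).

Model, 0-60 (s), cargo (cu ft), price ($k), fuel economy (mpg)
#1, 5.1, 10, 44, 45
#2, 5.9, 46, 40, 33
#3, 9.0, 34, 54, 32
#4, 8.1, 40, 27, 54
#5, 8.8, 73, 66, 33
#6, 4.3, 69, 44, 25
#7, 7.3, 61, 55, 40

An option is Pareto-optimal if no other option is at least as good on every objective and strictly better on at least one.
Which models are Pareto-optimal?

#1, #2, #4, #5, #6, #7

#1: not dominated.
#2: not dominated.
#3: dominated by #2 (0-60 5.9≤9.0, cargo 46≥34, price 40≤54, fuel economy 33≥32).
#4: not dominated (best price).
#5: not dominated (best cargo).
#6: not dominated (best 0-60).
#7: not dominated.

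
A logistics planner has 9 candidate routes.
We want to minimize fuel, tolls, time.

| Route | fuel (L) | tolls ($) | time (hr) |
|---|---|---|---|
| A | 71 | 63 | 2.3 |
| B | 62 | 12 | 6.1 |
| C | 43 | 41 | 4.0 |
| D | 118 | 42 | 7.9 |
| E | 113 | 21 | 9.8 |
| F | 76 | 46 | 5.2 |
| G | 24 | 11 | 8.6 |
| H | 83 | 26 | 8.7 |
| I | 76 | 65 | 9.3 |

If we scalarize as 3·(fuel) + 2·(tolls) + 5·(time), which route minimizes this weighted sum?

G

A: 3·71 + 2·63 + 5·2.3 = 350.5
B: 3·62 + 2·12 + 5·6.1 = 240.5
C: 3·43 + 2·41 + 5·4.0 = 231.0
D: 3·118 + 2·42 + 5·7.9 = 477.5
E: 3·113 + 2·21 + 5·9.8 = 430.0
F: 3·76 + 2·46 + 5·5.2 = 346.0
G: 3·24 + 2·11 + 5·8.6 = 137.0
H: 3·83 + 2·26 + 5·8.7 = 344.5
I: 3·76 + 2·65 + 5·9.3 = 404.5
Lowest: G at 137.0.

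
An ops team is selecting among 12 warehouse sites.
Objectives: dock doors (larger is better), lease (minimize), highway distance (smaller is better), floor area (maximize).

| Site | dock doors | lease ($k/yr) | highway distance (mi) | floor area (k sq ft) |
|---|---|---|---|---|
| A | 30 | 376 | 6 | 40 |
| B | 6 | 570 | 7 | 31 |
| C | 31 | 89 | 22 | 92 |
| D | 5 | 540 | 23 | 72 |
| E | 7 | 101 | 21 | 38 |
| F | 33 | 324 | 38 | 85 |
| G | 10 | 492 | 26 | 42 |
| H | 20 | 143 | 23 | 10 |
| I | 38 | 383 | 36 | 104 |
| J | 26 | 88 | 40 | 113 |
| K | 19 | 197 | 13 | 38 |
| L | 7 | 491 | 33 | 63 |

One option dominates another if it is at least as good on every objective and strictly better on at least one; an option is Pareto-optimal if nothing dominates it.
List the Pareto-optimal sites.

A: not dominated (best highway distance).
B: dominated by A (dock doors 30≥6, lease 376≤570, highway distance 6≤7, floor area 40≥31).
C: not dominated.
D: dominated by C (dock doors 31≥5, lease 89≤540, highway distance 22≤23, floor area 92≥72).
E: not dominated.
F: not dominated.
G: dominated by C (dock doors 31≥10, lease 89≤492, highway distance 22≤26, floor area 92≥42).
H: dominated by C (dock doors 31≥20, lease 89≤143, highway distance 22≤23, floor area 92≥10).
I: not dominated (best dock doors).
J: not dominated (best lease).
K: not dominated.
L: dominated by C (dock doors 31≥7, lease 89≤491, highway distance 22≤33, floor area 92≥63).

A, C, E, F, I, J, K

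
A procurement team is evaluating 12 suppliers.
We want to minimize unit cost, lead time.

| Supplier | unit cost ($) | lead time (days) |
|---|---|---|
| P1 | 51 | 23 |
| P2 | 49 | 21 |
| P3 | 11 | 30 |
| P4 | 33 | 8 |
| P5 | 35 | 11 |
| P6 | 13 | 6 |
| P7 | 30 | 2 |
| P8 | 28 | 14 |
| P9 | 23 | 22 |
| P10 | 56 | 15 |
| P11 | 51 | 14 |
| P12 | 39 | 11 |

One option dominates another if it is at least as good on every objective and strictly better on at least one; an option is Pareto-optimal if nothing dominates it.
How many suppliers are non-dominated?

P1: dominated by P2 (unit cost 49≤51, lead time 21≤23).
P2: dominated by P4 (unit cost 33≤49, lead time 8≤21).
P3: not dominated (best unit cost).
P4: dominated by P6 (unit cost 13≤33, lead time 6≤8).
P5: dominated by P4 (unit cost 33≤35, lead time 8≤11).
P6: not dominated.
P7: not dominated (best lead time).
P8: dominated by P6 (unit cost 13≤28, lead time 6≤14).
P9: dominated by P6 (unit cost 13≤23, lead time 6≤22).
P10: dominated by P4 (unit cost 33≤56, lead time 8≤15).
P11: dominated by P4 (unit cost 33≤51, lead time 8≤14).
P12: dominated by P4 (unit cost 33≤39, lead time 8≤11).
Pareto-optimal: P3, P6, P7 → 3.

3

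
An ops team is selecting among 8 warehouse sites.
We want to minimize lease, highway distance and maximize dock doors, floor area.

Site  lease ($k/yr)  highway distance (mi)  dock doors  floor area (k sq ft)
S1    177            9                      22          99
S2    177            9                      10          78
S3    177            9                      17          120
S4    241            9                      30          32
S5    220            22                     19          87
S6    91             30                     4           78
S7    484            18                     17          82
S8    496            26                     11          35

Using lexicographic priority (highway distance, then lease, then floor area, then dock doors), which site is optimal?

S3

First minimize highway distance: best is 9, kept {S1, S2, S3, S4}.
Then minimize lease: best is 177, kept {S1, S2, S3}.
Then maximize floor area: best is 120, kept {S3}.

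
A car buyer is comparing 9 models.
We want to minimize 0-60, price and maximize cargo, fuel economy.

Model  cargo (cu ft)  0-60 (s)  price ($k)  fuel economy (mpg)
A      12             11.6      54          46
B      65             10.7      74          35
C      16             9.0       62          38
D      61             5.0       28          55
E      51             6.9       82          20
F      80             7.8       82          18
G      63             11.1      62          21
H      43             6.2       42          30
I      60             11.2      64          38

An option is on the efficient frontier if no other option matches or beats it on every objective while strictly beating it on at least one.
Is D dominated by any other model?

No

A: worse on cargo (12 vs 61).
B: worse on 0-60 (10.7 vs 5.0).
C: worse on cargo (16 vs 61).
E: worse on cargo (51 vs 61).
F: worse on 0-60 (7.8 vs 5.0).
G: worse on 0-60 (11.1 vs 5.0).
H: worse on cargo (43 vs 61).
I: worse on cargo (60 vs 61).
No option is at least as good as D on every objective and strictly better on one.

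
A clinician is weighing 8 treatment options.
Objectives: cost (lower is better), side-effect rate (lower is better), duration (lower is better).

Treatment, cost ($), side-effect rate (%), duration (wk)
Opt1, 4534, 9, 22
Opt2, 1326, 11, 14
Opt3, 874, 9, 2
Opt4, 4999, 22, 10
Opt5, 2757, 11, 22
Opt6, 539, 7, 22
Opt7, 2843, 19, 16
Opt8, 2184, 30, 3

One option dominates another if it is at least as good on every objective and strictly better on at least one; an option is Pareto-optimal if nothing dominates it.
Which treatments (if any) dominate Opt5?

Opt2: cost 1326≤2757, side-effect rate 11≤11, duration 14≤22 — dominates Opt5.
Opt3: cost 874≤2757, side-effect rate 9≤11, duration 2≤22 — dominates Opt5.
Opt6: cost 539≤2757, side-effect rate 7≤11, duration 22≤22 — dominates Opt5.
Others (Opt1, Opt4, Opt7, Opt8) are each worse than Opt5 on at least one objective.

Opt2, Opt3, Opt6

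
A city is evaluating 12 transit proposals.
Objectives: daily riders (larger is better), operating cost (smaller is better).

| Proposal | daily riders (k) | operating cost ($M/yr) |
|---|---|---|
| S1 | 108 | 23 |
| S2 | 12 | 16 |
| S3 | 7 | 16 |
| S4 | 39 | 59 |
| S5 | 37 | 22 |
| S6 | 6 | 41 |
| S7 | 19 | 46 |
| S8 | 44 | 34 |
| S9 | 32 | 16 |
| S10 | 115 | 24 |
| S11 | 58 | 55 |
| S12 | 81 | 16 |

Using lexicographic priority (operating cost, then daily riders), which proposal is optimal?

S12

First minimize operating cost: best is 16, kept {S2, S3, S9, S12}.
Then maximize daily riders: best is 81, kept {S12}.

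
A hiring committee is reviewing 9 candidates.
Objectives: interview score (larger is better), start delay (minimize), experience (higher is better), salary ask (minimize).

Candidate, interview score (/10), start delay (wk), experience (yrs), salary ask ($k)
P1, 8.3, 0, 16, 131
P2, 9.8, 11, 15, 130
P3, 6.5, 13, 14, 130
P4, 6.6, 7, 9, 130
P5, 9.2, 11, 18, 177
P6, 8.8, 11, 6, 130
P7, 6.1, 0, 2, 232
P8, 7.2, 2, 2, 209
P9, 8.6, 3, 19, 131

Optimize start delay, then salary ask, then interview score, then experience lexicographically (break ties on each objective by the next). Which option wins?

First minimize start delay: best is 0, kept {P1, P7}.
Then minimize salary ask: best is 131, kept {P1}.

P1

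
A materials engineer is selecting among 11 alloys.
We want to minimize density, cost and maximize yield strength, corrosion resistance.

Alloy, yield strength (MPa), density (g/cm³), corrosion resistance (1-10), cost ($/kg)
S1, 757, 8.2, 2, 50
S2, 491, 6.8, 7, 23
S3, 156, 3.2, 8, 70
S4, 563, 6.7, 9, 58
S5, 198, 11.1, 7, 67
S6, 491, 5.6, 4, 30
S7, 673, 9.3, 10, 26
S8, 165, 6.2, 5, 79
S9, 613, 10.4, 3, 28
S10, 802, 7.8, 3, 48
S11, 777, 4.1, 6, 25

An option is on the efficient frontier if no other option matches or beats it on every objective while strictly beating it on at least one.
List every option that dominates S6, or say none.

S11: yield strength 777≥491, density 4.1≤5.6, corrosion resistance 6≥4, cost 25≤30 — dominates S6.
Others (S1, S2, S3, S4, S5, S7, S8, S9, S10) are each worse than S6 on at least one objective.

S11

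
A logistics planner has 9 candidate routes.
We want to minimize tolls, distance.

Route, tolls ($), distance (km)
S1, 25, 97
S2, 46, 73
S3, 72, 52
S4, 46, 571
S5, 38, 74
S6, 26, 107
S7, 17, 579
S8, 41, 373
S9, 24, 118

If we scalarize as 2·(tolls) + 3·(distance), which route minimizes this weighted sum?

S5

S1: 2·25 + 3·97 = 341
S2: 2·46 + 3·73 = 311
S3: 2·72 + 3·52 = 300
S4: 2·46 + 3·571 = 1805
S5: 2·38 + 3·74 = 298
S6: 2·26 + 3·107 = 373
S7: 2·17 + 3·579 = 1771
S8: 2·41 + 3·373 = 1201
S9: 2·24 + 3·118 = 402
Lowest: S5 at 298.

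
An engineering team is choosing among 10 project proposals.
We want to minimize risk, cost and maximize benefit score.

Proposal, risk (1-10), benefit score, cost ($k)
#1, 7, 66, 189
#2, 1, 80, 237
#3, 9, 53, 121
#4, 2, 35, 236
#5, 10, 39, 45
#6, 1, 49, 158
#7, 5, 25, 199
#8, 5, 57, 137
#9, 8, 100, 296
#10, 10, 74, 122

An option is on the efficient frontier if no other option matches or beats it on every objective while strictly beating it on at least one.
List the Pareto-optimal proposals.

#1: not dominated.
#2: not dominated.
#3: not dominated.
#4: dominated by #6 (risk 1≤2, benefit score 49≥35, cost 158≤236).
#5: not dominated (best cost).
#6: not dominated.
#7: dominated by #6 (risk 1≤5, benefit score 49≥25, cost 158≤199).
#8: not dominated.
#9: not dominated (best benefit score).
#10: not dominated.

#1, #2, #3, #5, #6, #8, #9, #10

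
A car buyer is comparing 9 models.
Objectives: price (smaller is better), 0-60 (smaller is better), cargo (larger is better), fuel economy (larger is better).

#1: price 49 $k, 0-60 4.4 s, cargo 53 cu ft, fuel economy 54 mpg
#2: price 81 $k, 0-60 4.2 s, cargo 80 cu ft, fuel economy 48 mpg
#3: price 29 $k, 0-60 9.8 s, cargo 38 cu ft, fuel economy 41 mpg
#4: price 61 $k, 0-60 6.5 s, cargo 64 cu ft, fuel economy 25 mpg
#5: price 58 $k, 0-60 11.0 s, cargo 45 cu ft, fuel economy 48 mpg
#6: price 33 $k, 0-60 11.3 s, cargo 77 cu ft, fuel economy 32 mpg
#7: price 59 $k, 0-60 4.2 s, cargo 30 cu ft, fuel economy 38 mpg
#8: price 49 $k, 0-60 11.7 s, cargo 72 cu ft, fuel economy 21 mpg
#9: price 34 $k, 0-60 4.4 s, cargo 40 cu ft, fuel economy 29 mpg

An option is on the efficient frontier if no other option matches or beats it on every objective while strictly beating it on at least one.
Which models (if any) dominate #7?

#1: worse on 0-60 (4.4 vs 4.2).
#2: worse on price (81 vs 59).
#3: worse on 0-60 (9.8 vs 4.2).
#4: worse on price (61 vs 59).
#5: worse on 0-60 (11.0 vs 4.2).
#6: worse on 0-60 (11.3 vs 4.2).
#8: worse on 0-60 (11.7 vs 4.2).
#9: worse on 0-60 (4.4 vs 4.2).
No option dominates #7.

none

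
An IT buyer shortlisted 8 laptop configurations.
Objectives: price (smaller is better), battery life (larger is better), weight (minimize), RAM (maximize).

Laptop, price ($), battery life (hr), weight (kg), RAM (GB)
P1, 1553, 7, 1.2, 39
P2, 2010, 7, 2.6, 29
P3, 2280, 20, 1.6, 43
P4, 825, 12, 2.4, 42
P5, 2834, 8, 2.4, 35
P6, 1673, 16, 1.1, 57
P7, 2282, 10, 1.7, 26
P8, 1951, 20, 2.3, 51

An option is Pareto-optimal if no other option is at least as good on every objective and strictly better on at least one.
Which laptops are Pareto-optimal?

P1: not dominated.
P2: dominated by P1 (price 1553≤2010, battery life 7≥7, weight 1.2≤2.6, RAM 39≥29).
P3: not dominated.
P4: not dominated (best price).
P5: dominated by P3 (price 2280≤2834, battery life 20≥8, weight 1.6≤2.4, RAM 43≥35).
P6: not dominated (best weight).
P7: dominated by P3 (price 2280≤2282, battery life 20≥10, weight 1.6≤1.7, RAM 43≥26).
P8: not dominated.

P1, P3, P4, P6, P8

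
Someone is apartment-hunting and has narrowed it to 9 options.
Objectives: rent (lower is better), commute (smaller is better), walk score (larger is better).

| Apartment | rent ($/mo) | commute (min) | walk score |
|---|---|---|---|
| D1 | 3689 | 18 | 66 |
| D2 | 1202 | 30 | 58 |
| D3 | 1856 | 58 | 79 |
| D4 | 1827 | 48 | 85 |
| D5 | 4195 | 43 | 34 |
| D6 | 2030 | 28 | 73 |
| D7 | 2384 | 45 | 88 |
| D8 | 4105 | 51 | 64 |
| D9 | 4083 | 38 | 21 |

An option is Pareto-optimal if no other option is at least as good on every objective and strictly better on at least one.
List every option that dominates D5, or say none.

D1: rent 3689≤4195, commute 18≤43, walk score 66≥34 — dominates D5.
D2: rent 1202≤4195, commute 30≤43, walk score 58≥34 — dominates D5.
D6: rent 2030≤4195, commute 28≤43, walk score 73≥34 — dominates D5.
Others (D3, D4, D7, D8, D9) are each worse than D5 on at least one objective.

D1, D2, D6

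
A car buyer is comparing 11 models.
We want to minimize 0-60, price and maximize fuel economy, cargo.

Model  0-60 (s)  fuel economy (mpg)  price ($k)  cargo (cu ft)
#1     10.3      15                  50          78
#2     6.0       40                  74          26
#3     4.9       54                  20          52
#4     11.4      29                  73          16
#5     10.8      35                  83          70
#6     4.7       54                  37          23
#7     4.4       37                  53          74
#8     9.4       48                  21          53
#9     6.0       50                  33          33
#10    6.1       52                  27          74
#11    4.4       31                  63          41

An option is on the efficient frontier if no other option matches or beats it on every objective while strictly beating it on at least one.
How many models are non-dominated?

6

#1: not dominated (best cargo).
#2: dominated by #3 (0-60 4.9≤6.0, fuel economy 54≥40, price 20≤74, cargo 52≥26).
#3: not dominated (best price).
#4: dominated by #3 (0-60 4.9≤11.4, fuel economy 54≥29, price 20≤73, cargo 52≥16).
#5: dominated by #7 (0-60 4.4≤10.8, fuel economy 37≥35, price 53≤83, cargo 74≥70).
#6: not dominated.
#7: not dominated.
#8: not dominated.
#9: dominated by #3 (0-60 4.9≤6.0, fuel economy 54≥50, price 20≤33, cargo 52≥33).
#10: not dominated.
#11: dominated by #7 (0-60 4.4≤4.4, fuel economy 37≥31, price 53≤63, cargo 74≥41).
Pareto-optimal: #1, #3, #6, #7, #8, #10 → 6.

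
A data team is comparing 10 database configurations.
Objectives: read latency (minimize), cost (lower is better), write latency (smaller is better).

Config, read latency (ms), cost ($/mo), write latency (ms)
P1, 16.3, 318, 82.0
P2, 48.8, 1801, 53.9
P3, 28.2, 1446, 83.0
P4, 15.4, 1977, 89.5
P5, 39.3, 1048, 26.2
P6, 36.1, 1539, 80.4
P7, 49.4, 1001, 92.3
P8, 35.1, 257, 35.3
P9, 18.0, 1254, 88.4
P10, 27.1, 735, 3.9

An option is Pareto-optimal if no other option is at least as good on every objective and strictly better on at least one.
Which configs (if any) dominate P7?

P1, P8, P10

P1: read latency 16.3≤49.4, cost 318≤1001, write latency 82.0≤92.3 — dominates P7.
P8: read latency 35.1≤49.4, cost 257≤1001, write latency 35.3≤92.3 — dominates P7.
P10: read latency 27.1≤49.4, cost 735≤1001, write latency 3.9≤92.3 — dominates P7.
Others (P2, P3, P4, P5, P6, P9) are each worse than P7 on at least one objective.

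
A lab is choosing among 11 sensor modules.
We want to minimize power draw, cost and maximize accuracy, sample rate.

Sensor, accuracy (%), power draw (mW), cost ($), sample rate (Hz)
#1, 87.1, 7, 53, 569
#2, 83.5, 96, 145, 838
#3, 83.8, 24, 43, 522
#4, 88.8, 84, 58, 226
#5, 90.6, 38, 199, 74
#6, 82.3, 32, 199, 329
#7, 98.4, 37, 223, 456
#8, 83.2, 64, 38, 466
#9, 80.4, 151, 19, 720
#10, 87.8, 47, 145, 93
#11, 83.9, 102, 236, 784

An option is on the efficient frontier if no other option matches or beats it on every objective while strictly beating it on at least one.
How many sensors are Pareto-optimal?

#1: not dominated (best power draw).
#2: not dominated (best sample rate).
#3: not dominated.
#4: not dominated.
#5: not dominated.
#6: dominated by #1 (accuracy 87.1≥82.3, power draw 7≤32, cost 53≤199, sample rate 569≥329).
#7: not dominated (best accuracy).
#8: not dominated.
#9: not dominated (best cost).
#10: not dominated.
#11: not dominated.
Pareto-optimal: #1, #2, #3, #4, #5, #7, #8, #9, #10, #11 → 10.

10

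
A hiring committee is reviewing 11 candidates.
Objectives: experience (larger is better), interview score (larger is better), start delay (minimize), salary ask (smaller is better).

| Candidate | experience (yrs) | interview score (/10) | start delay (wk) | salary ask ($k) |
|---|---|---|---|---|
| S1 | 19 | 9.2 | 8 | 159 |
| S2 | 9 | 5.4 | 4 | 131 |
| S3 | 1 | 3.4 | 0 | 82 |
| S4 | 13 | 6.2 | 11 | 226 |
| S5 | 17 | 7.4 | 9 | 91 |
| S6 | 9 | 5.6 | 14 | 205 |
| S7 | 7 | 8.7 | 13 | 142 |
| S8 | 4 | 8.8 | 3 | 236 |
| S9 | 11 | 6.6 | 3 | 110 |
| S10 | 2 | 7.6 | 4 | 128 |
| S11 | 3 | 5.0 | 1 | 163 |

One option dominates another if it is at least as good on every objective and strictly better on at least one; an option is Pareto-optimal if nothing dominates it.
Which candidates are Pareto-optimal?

S1: not dominated (best experience).
S2: dominated by S9 (experience 11≥9, interview score 6.6≥5.4, start delay 3≤4, salary ask 110≤131).
S3: not dominated (best start delay).
S4: dominated by S1 (experience 19≥13, interview score 9.2≥6.2, start delay 8≤11, salary ask 159≤226).
S5: not dominated.
S6: dominated by S1 (experience 19≥9, interview score 9.2≥5.6, start delay 8≤14, salary ask 159≤205).
S7: not dominated.
S8: not dominated.
S9: not dominated.
S10: not dominated.
S11: not dominated.

S1, S3, S5, S7, S8, S9, S10, S11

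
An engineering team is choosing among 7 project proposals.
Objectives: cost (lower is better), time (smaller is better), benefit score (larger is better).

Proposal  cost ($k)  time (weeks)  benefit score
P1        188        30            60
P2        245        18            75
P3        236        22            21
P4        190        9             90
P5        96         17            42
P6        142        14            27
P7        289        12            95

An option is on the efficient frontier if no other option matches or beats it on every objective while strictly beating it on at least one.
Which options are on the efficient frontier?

P1, P4, P5, P6, P7

P1: not dominated.
P2: dominated by P4 (cost 190≤245, time 9≤18, benefit score 90≥75).
P3: dominated by P4 (cost 190≤236, time 9≤22, benefit score 90≥21).
P4: not dominated (best time).
P5: not dominated (best cost).
P6: not dominated.
P7: not dominated (best benefit score).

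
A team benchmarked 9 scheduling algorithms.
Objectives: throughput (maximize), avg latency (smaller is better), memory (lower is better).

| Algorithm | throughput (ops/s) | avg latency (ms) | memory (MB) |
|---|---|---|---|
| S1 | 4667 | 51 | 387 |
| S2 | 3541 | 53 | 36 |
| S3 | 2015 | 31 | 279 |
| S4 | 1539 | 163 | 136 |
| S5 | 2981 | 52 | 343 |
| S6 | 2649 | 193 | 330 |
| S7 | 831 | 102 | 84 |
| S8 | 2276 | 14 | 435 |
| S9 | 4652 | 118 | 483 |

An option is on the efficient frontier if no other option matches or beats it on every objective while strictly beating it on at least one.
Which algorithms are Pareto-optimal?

S1, S2, S3, S5, S8

S1: not dominated (best throughput).
S2: not dominated (best memory).
S3: not dominated.
S4: dominated by S2 (throughput 3541≥1539, avg latency 53≤163, memory 36≤136).
S5: not dominated.
S6: dominated by S2 (throughput 3541≥2649, avg latency 53≤193, memory 36≤330).
S7: dominated by S2 (throughput 3541≥831, avg latency 53≤102, memory 36≤84).
S8: not dominated (best avg latency).
S9: dominated by S1 (throughput 4667≥4652, avg latency 51≤118, memory 387≤483).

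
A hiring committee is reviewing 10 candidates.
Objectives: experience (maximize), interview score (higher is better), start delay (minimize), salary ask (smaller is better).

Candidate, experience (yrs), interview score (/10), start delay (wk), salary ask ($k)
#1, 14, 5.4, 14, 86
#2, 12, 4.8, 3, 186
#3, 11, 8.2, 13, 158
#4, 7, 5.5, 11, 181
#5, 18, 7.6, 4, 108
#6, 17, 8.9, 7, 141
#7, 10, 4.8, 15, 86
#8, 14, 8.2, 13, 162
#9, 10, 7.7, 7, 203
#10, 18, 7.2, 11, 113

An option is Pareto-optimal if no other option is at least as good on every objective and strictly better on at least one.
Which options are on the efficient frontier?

#1, #2, #5, #6

#1: not dominated.
#2: not dominated (best start delay).
#3: dominated by #6 (experience 17≥11, interview score 8.9≥8.2, start delay 7≤13, salary ask 141≤158).
#4: dominated by #5 (experience 18≥7, interview score 7.6≥5.5, start delay 4≤11, salary ask 108≤181).
#5: not dominated.
#6: not dominated (best interview score).
#7: dominated by #1 (experience 14≥10, interview score 5.4≥4.8, start delay 14≤15, salary ask 86≤86).
#8: dominated by #6 (experience 17≥14, interview score 8.9≥8.2, start delay 7≤13, salary ask 141≤162).
#9: dominated by #6 (experience 17≥10, interview score 8.9≥7.7, start delay 7≤7, salary ask 141≤203).
#10: dominated by #5 (experience 18≥18, interview score 7.6≥7.2, start delay 4≤11, salary ask 108≤113).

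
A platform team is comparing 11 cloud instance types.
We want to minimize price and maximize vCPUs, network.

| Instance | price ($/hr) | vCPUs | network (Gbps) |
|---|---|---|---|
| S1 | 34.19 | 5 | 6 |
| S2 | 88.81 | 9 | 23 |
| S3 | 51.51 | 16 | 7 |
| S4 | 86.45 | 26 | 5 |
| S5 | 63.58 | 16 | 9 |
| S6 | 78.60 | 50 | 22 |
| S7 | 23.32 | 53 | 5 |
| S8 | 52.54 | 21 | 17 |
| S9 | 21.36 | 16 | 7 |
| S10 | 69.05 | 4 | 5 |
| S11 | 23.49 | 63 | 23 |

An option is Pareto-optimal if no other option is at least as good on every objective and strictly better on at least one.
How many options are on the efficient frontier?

3

S1: dominated by S9 (price 21.36≤34.19, vCPUs 16≥5, network 7≥6).
S2: dominated by S11 (price 23.49≤88.81, vCPUs 63≥9, network 23≥23).
S3: dominated by S9 (price 21.36≤51.51, vCPUs 16≥16, network 7≥7).
S4: dominated by S6 (price 78.60≤86.45, vCPUs 50≥26, network 22≥5).
S5: dominated by S8 (price 52.54≤63.58, vCPUs 21≥16, network 17≥9).
S6: dominated by S11 (price 23.49≤78.60, vCPUs 63≥50, network 23≥22).
S7: not dominated.
S8: dominated by S11 (price 23.49≤52.54, vCPUs 63≥21, network 23≥17).
S9: not dominated (best price).
S10: dominated by S1 (price 34.19≤69.05, vCPUs 5≥4, network 6≥5).
S11: not dominated (best vCPUs).
Pareto-optimal: S7, S9, S11 → 3.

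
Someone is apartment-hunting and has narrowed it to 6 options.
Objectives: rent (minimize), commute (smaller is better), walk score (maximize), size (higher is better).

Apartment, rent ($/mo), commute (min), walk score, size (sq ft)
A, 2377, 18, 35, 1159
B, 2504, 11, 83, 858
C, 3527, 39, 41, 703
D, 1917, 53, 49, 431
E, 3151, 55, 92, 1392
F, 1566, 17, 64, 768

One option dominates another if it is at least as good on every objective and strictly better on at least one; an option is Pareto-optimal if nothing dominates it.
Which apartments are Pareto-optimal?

A, B, E, F

A: not dominated.
B: not dominated (best commute).
C: dominated by B (rent 2504≤3527, commute 11≤39, walk score 83≥41, size 858≥703).
D: dominated by F (rent 1566≤1917, commute 17≤53, walk score 64≥49, size 768≥431).
E: not dominated (best walk score).
F: not dominated (best rent).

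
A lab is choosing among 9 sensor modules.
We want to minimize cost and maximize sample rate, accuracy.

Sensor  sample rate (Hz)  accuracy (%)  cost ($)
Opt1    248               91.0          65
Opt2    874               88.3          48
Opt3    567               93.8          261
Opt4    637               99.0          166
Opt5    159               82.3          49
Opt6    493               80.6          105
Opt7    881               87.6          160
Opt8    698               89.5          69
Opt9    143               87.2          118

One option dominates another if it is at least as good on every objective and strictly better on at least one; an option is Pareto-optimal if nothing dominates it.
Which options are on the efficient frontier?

Opt1, Opt2, Opt4, Opt7, Opt8

Opt1: not dominated.
Opt2: not dominated (best cost).
Opt3: dominated by Opt4 (sample rate 637≥567, accuracy 99.0≥93.8, cost 166≤261).
Opt4: not dominated (best accuracy).
Opt5: dominated by Opt2 (sample rate 874≥159, accuracy 88.3≥82.3, cost 48≤49).
Opt6: dominated by Opt2 (sample rate 874≥493, accuracy 88.3≥80.6, cost 48≤105).
Opt7: not dominated (best sample rate).
Opt8: not dominated.
Opt9: dominated by Opt1 (sample rate 248≥143, accuracy 91.0≥87.2, cost 65≤118).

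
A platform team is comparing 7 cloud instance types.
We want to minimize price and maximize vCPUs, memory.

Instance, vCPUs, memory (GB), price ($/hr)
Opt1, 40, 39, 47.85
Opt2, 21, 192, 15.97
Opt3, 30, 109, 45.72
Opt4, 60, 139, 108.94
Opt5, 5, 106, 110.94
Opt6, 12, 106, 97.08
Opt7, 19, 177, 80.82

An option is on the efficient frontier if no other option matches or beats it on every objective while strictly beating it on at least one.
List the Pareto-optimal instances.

Opt1, Opt2, Opt3, Opt4

Opt1: not dominated.
Opt2: not dominated (best memory).
Opt3: not dominated.
Opt4: not dominated (best vCPUs).
Opt5: dominated by Opt2 (vCPUs 21≥5, memory 192≥106, price 15.97≤110.94).
Opt6: dominated by Opt2 (vCPUs 21≥12, memory 192≥106, price 15.97≤97.08).
Opt7: dominated by Opt2 (vCPUs 21≥19, memory 192≥177, price 15.97≤80.82).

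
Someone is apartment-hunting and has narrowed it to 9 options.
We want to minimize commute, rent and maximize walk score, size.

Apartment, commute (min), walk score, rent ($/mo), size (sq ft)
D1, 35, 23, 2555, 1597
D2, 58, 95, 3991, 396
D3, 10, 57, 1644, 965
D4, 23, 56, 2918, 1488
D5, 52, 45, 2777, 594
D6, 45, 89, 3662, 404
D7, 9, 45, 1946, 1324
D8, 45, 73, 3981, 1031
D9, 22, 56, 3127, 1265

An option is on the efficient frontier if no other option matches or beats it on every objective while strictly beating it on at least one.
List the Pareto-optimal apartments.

D1: not dominated (best size).
D2: not dominated (best walk score).
D3: not dominated (best rent).
D4: not dominated.
D5: dominated by D3 (commute 10≤52, walk score 57≥45, rent 1644≤2777, size 965≥594).
D6: not dominated.
D7: not dominated (best commute).
D8: not dominated.
D9: not dominated.

D1, D2, D3, D4, D6, D7, D8, D9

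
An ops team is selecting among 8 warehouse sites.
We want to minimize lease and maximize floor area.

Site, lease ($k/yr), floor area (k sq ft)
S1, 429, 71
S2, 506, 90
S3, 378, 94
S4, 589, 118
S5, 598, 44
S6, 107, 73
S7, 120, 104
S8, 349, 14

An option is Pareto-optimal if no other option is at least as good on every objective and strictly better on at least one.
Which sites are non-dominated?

S4, S6, S7

S1: dominated by S3 (lease 378≤429, floor area 94≥71).
S2: dominated by S3 (lease 378≤506, floor area 94≥90).
S3: dominated by S7 (lease 120≤378, floor area 104≥94).
S4: not dominated (best floor area).
S5: dominated by S1 (lease 429≤598, floor area 71≥44).
S6: not dominated (best lease).
S7: not dominated.
S8: dominated by S6 (lease 107≤349, floor area 73≥14).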